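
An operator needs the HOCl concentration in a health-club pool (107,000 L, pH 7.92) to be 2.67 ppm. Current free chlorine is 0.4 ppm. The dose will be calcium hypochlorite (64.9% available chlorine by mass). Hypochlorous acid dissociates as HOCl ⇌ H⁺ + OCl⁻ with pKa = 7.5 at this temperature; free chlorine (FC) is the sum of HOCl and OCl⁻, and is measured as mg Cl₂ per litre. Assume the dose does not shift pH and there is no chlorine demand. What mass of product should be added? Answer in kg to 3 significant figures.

1.53 kg

[OCl⁻]/[HOCl] = 10^(pH − pKa) = 10^(7.92 − 7.5) = 2.63; fraction as HOCl = 1/(1 + 2.63) = 0.2755.
Free chlorine required for 2.67 ppm HOCl: 2.67 / 0.2755 = 9.693 ppm.
FC to add: 9.693 − 0.4 = 9.293 mg/L as Cl₂.
Cl₂ equivalent: 9.293 mg/L × 107,000 L = 994.3 g.
Product at 64.9% available Cl: 994.3 / 0.649 = 1532 g.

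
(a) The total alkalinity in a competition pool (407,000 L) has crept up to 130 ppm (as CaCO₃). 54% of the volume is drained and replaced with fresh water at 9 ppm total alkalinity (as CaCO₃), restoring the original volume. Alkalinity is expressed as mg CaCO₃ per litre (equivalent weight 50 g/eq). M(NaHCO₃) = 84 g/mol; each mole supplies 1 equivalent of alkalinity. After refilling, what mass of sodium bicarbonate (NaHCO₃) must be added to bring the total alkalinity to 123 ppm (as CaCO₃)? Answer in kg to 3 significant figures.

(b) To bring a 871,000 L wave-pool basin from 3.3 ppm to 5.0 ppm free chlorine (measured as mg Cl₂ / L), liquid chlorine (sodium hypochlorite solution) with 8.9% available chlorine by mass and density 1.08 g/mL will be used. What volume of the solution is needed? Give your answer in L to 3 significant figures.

(a) 39.9 kg; (b) 15.4 L

(a) After draining 54% and refilling: 130 × 0.46 + 9 × 0.54 = 64.66 ppm.
(a) Deficit to target: 123 − 64.66 = 58.34 mg/L.
(a) As CaCO₃: 58.34 mg/L × 407,000 L = 23,740 g; ÷ 50 g/eq ÷ 1 = 474.9 mol NaHCO₃.
(a) Mass: 474.9 × 84 = 39,890 g.

(b) Chlorine deficit: 5.0 − 3.3 = 1.7 ppm = 1.7 mg/L as Cl₂.
(b) Cl₂ equivalent needed: 1.7 mg/L × 871,000 L = 1,481,000 mg = 1481 g.
(b) Product at 8.9% available chlorine: 1481 / 0.089 = 16,640 g.
(b) Volume at density 1.08 g/mL: 16,640 g ÷ 1.08 g/mL = 15,400 mL.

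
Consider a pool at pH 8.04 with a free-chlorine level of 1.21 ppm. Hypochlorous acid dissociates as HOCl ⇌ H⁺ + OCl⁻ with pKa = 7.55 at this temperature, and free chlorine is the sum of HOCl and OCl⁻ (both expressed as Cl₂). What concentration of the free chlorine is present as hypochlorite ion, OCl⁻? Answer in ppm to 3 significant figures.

[OCl⁻]/[HOCl] = 10^(pH − pKa) = 10^(8.04 − 7.55) = 10^0.49 = 3.09.
Fraction as HOCl = 1 / (1 + 3.09) = 0.2445.
OCl⁻ = (1 − 0.2445) × 1.21 ppm = 0.9142 ppm.

0.914 ppm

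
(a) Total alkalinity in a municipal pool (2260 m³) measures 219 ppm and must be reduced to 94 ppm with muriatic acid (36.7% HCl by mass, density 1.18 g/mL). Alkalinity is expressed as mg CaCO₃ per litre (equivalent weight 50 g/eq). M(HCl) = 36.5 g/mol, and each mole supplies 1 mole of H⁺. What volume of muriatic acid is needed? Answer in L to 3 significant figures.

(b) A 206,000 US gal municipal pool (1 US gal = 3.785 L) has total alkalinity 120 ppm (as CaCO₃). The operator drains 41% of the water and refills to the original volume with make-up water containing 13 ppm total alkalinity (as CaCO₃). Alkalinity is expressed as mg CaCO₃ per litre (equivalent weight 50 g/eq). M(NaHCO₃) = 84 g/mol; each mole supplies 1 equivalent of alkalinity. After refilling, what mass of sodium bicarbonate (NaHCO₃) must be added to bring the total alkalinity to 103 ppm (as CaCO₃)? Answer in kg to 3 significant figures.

(a) 476 L; (b) 35.2 kg

(a) Volume: 2260 m³ = 2,260,000 L.
(a) Alkalinity to neutralize: (219 − 94) = 125 mg/L as CaCO₃ × 2,260,000 L = 282,500 g as CaCO₃.
(a) Equivalents of H⁺ required: 282,500 ÷ 50 g/eq = 5650 eq = 5650 mol HCl.
(a) Mass of HCl: 5650 × 36.5 = 206,200 g.
(a) Mass of 36.7% solution: 206,200 / 0.367 = 561,900 g.
(a) Volume: 561,900 g ÷ 1.18 g/mL = 476,200 mL.

(b) Volume: 206,000 US gal × 3.785 L/gal = 779,710 L.
(b) After draining 41% and refilling: 120 × 0.59 + 13 × 0.41 = 76.13 ppm.
(b) Deficit to target: 103 − 76.13 = 26.87 mg/L.
(b) As CaCO₃: 26.87 mg/L × 779,710 L = 20,950 g; ÷ 50 g/eq ÷ 1 = 419 mol NaHCO₃.
(b) Mass: 419 × 84 = 35,200 g.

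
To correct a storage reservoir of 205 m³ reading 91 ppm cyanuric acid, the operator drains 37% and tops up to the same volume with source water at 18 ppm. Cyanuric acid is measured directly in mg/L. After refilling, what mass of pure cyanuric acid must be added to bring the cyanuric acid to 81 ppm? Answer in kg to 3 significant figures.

3.49 kg

Volume: 205 m³ = 205,000 L.
After draining 37% and refilling: 91 × 0.63 + 18 × 0.37 = 63.99 ppm.
Deficit to target: 81 − 63.99 = 17.01 mg/L.
Mass: 17.01 mg/L × 205,000 L = 3487 g cyanuric acid.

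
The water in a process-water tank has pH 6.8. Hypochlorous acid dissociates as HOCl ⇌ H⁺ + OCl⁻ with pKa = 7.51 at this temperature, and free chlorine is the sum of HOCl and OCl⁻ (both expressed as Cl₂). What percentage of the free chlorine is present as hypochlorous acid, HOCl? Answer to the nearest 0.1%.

[OCl⁻]/[HOCl] = 10^(pH − pKa) = 10^(6.8 − 7.51) = 10^-0.71 = 0.195.
Fraction as HOCl = 1 / (1 + 0.195) = 0.8368.

83.7%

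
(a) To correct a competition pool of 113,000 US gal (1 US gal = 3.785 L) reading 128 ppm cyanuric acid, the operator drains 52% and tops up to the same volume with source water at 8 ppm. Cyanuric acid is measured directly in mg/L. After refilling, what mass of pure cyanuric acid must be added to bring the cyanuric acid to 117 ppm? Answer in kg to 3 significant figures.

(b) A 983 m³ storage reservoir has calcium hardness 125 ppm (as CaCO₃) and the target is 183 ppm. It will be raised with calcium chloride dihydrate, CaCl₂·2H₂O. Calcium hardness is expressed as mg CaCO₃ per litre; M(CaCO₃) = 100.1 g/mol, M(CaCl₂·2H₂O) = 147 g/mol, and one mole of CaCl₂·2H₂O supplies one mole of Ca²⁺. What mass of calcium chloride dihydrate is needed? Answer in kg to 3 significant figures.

(a) Volume: 113,000 US gal × 3.785 L/gal = 427,705 L.
(a) After draining 52% and refilling: 128 × 0.48 + 8 × 0.52 = 65.6 ppm.
(a) Deficit to target: 117 − 65.6 = 51.4 mg/L.
(a) Mass: 51.4 mg/L × 427,705 L = 21,980 g cyanuric acid.

(b) Volume: 983 m³ = 983,000 L.
(b) Hardness to add: (183 − 125) = 58 mg/L as CaCO₃ × 983,000 L = 57,010 g as CaCO₃.
(b) Moles of Ca²⁺ (1 mol Ca²⁺ ≡ 1 mol CaCO₃): 57,010 / 100.1 g/mol = 569.6 mol.
(b) Mass of CaCl₂·2H₂O: 569.6 × 147 = 83,730 g.

(a) 22.0 kg; (b) 83.7 kg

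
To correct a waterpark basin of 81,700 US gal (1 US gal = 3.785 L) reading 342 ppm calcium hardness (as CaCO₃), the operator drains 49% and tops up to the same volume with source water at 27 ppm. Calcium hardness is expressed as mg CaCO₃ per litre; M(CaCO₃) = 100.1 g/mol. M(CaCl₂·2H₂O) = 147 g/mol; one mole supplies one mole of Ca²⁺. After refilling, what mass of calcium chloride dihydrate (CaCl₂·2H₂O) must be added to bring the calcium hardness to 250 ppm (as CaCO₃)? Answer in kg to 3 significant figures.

28.3 kg

Volume: 81,700 US gal × 3.785 L/gal = 309,234 L.
After draining 49% and refilling: 342 × 0.51 + 27 × 0.49 = 187.65 ppm.
Deficit to target: 250 − 187.65 = 62.35 mg/L.
As CaCO₃: 62.35 mg/L × 309,234 L = 19,280 g; ÷ 100.1 = 192.6 mol Ca²⁺.
Mass: 192.6 × 147 = 28,310 g.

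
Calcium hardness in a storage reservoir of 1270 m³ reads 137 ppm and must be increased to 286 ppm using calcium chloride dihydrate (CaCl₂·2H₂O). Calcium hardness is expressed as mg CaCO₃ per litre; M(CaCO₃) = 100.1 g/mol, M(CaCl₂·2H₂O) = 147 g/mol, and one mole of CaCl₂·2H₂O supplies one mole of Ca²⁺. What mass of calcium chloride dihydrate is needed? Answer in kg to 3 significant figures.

Volume: 1270 m³ = 1,270,000 L.
Hardness to add: (286 − 137) = 149 mg/L as CaCO₃ × 1,270,000 L = 189,200 g as CaCO₃.
Moles of Ca²⁺ (1 mol Ca²⁺ ≡ 1 mol CaCO₃): 189,200 / 100.1 g/mol = 1890 mol.
Mass of CaCl₂·2H₂O: 1890 × 147 = 277,900 g.

278 kg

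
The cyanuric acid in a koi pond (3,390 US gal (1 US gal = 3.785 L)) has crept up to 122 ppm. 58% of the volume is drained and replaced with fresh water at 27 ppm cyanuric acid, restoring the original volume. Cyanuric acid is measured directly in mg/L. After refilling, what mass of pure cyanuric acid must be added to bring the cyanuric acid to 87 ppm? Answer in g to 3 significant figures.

258 g

Volume: 3,390 US gal × 3.785 L/gal = 12,831 L.
After draining 58% and refilling: 122 × 0.42 + 27 × 0.58 = 66.9 ppm.
Deficit to target: 87 − 66.9 = 20.1 mg/L.
Mass: 20.1 mg/L × 12,831 L = 257.9 g cyanuric acid.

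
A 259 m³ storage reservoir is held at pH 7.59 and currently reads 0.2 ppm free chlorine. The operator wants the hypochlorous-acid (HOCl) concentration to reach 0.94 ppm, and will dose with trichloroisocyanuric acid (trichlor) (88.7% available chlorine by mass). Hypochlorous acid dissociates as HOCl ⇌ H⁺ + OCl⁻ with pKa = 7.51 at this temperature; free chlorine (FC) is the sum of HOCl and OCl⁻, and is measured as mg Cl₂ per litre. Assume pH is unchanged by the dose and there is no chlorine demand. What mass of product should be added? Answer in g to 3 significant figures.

Volume: 259 m³ = 259,000 L.
[OCl⁻]/[HOCl] = 10^(pH − pKa) = 10^(7.59 − 7.51) = 1.202; fraction as HOCl = 1/(1 + 1.202) = 0.4541.
Free chlorine required for 0.94 ppm HOCl: 0.94 / 0.4541 = 2.07 ppm.
FC to add: 2.07 − 0.2 = 1.87 mg/L as Cl₂.
Cl₂ equivalent: 1.87 mg/L × 259,000 L = 484.4 g.
Product at 88.7% available Cl: 484.4 / 0.887 = 546.1 g.

546 g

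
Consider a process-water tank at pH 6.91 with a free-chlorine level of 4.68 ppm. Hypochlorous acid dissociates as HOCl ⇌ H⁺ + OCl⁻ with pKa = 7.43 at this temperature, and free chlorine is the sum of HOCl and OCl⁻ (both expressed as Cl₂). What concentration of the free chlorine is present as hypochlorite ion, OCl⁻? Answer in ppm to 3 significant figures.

[OCl⁻]/[HOCl] = 10^(pH − pKa) = 10^(6.91 − 7.43) = 10^-0.52 = 0.302.
Fraction as HOCl = 1 / (1 + 0.302) = 0.7681.
OCl⁻ = (1 − 0.7681) × 4.68 ppm = 1.086 ppm.

1.09 ppm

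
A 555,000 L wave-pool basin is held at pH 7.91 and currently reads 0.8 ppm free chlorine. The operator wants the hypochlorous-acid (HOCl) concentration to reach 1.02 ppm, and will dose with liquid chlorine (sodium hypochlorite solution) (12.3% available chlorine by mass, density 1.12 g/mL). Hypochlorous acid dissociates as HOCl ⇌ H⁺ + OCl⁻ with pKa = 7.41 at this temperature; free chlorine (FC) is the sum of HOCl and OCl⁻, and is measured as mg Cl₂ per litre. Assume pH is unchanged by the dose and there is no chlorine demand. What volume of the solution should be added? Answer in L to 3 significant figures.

13.9 L

[OCl⁻]/[HOCl] = 10^(pH − pKa) = 10^(7.91 − 7.41) = 3.162; fraction as HOCl = 1/(1 + 3.162) = 0.2403.
Free chlorine required for 1.02 ppm HOCl: 1.02 / 0.2403 = 4.246 ppm.
FC to add: 4.246 − 0.8 = 3.446 mg/L as Cl₂.
Cl₂ equivalent: 3.446 mg/L × 555,000 L = 1912 g.
Product at 12.3% available Cl: 1912 / 0.123 = 15,550 g.
Volume: 15,550 g ÷ 1.12 g/mL = 13,880 mL.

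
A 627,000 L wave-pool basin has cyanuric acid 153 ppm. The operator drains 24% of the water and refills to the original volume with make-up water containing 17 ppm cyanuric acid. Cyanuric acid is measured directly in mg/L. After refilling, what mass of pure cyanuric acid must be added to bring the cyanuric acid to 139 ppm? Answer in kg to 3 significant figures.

After draining 24% and refilling: 153 × 0.76 + 17 × 0.24 = 120.36 ppm.
Deficit to target: 139 − 120.36 = 18.64 mg/L.
Mass: 18.64 mg/L × 627,000 L = 11,690 g cyanuric acid.

11.7 kg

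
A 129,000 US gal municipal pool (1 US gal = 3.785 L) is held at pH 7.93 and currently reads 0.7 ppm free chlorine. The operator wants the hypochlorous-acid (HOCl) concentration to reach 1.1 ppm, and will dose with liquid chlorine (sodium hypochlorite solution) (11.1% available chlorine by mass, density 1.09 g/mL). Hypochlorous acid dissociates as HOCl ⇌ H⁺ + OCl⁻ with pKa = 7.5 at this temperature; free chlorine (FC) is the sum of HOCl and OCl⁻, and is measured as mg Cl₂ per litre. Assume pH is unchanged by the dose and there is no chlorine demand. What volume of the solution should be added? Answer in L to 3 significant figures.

13.6 L

Volume: 129,000 US gal × 3.785 L/gal = 488,265 L.
[OCl⁻]/[HOCl] = 10^(pH − pKa) = 10^(7.93 − 7.5) = 2.692; fraction as HOCl = 1/(1 + 2.692) = 0.2709.
Free chlorine required for 1.1 ppm HOCl: 1.1 / 0.2709 = 4.061 ppm.
FC to add: 4.061 − 0.7 = 3.361 mg/L as Cl₂.
Cl₂ equivalent: 3.361 mg/L × 488,265 L = 1641 g.
Product at 11.1% available Cl: 1641 / 0.111 = 14,780 g.
Volume: 14,780 g ÷ 1.09 g/mL = 13,560 mL.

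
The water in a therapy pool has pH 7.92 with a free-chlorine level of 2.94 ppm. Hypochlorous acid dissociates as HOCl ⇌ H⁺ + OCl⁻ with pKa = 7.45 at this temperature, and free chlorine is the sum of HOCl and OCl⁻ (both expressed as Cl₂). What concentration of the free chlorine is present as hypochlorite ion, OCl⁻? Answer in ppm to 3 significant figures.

2.20 ppm

[OCl⁻]/[HOCl] = 10^(pH − pKa) = 10^(7.92 − 7.45) = 10^0.47 = 2.951.
Fraction as HOCl = 1 / (1 + 2.951) = 0.2531.
OCl⁻ = (1 − 0.2531) × 2.94 ppm = 2.196 ppm.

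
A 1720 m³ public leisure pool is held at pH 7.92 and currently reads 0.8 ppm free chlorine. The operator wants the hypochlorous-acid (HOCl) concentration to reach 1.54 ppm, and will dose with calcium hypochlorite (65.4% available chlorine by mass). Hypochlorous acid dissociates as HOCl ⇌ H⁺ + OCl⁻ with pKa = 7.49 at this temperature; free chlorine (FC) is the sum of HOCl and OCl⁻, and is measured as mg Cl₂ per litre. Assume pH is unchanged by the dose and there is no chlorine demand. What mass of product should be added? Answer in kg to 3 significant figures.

12.8 kg

Volume: 1720 m³ = 1,720,000 L.
[OCl⁻]/[HOCl] = 10^(pH − pKa) = 10^(7.92 − 7.49) = 2.692; fraction as HOCl = 1/(1 + 2.692) = 0.2709.
Free chlorine required for 1.54 ppm HOCl: 1.54 / 0.2709 = 5.685 ppm.
FC to add: 5.685 − 0.8 = 4.885 mg/L as Cl₂.
Cl₂ equivalent: 4.885 mg/L × 1,720,000 L = 8402 g.
Product at 65.4% available Cl: 8402 / 0.654 = 12,850 g.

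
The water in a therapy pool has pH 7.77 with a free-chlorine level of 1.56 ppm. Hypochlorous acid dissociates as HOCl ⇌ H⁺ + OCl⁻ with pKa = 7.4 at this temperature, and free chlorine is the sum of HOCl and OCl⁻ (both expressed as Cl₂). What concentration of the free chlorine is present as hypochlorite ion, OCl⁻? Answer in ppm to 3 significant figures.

1.09 ppm

[OCl⁻]/[HOCl] = 10^(pH − pKa) = 10^(7.77 − 7.4) = 10^0.37 = 2.344.
Fraction as HOCl = 1 / (1 + 2.344) = 0.299.
OCl⁻ = (1 − 0.299) × 1.56 ppm = 1.094 ppm.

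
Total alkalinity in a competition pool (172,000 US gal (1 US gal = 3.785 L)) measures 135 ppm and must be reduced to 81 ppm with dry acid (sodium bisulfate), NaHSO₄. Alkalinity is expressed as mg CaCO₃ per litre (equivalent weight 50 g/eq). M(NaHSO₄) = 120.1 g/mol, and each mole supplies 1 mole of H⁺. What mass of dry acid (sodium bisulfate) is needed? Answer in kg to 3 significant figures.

84.4 kg

Volume: 172,000 US gal × 3.785 L/gal = 651,020 L.
Alkalinity to neutralize: (135 − 81) = 54 mg/L as CaCO₃ × 651,020 L = 35,160 g as CaCO₃.
Equivalents of H⁺ required: 35,160 ÷ 50 g/eq = 703.1 eq = 703.1 mol NaHSO₄.
Mass of NaHSO₄: 703.1 × 120.1 = 84,440 g.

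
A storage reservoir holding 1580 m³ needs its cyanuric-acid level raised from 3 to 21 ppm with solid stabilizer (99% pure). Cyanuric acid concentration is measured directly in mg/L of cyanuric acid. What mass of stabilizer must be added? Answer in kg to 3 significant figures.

28.7 kg

Volume: 1580 m³ = 1,580,000 L.
CYA to add: (21 − 3) = 18 mg/L × 1,580,000 L = 28,440 g cyanuric acid.
At 99% purity: 28,440 / 0.99 = 28,730 g product.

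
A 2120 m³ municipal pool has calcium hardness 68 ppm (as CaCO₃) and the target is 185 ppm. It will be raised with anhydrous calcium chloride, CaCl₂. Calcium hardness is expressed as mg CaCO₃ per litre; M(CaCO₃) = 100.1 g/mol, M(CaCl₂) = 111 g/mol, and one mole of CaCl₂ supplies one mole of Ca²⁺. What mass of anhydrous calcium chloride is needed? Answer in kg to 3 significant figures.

275 kg

Volume: 2120 m³ = 2,120,000 L.
Hardness to add: (185 − 68) = 117 mg/L as CaCO₃ × 2,120,000 L = 248,000 g as CaCO₃.
Moles of Ca²⁺ (1 mol Ca²⁺ ≡ 1 mol CaCO₃): 248,000 / 100.1 g/mol = 2478 mol.
Mass of CaCl₂: 2478 × 111 = 275,000 g.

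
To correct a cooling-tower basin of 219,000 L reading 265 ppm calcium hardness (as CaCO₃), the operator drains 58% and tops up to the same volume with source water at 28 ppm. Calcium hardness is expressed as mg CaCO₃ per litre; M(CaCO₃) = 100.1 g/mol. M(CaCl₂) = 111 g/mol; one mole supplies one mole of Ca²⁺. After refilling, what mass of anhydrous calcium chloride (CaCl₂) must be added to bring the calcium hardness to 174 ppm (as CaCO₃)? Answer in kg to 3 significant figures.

11.3 kg

After draining 58% and refilling: 265 × 0.42 + 28 × 0.58 = 127.54 ppm.
Deficit to target: 174 − 127.54 = 46.46 mg/L.
As CaCO₃: 46.46 mg/L × 219,000 L = 10,170 g; ÷ 100.1 = 101.6 mol Ca²⁺.
Mass: 101.6 × 111 = 11,280 g.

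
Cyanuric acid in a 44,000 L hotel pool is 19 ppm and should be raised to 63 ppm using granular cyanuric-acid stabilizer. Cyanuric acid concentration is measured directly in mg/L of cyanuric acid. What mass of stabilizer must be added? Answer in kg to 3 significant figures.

1.94 kg

CYA to add: (63 − 19) = 44 mg/L × 44,000 L = 1936 g cyanuric acid.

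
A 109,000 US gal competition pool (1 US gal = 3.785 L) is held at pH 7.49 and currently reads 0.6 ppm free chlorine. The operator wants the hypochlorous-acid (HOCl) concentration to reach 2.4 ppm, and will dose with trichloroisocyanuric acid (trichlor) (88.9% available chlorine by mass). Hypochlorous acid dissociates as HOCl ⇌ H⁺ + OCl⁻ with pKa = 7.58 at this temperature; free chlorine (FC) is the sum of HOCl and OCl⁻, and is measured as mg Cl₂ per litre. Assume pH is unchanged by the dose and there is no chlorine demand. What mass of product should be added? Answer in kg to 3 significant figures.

Volume: 109,000 US gal × 3.785 L/gal = 412,565 L.
[OCl⁻]/[HOCl] = 10^(pH − pKa) = 10^(7.49 − 7.58) = 0.8128; fraction as HOCl = 1/(1 + 0.8128) = 0.5516.
Free chlorine required for 2.4 ppm HOCl: 2.4 / 0.5516 = 4.351 ppm.
FC to add: 4.351 − 0.6 = 3.751 mg/L as Cl₂.
Cl₂ equivalent: 3.751 mg/L × 412,565 L = 1547 g.
Product at 88.9% available Cl: 1547 / 0.889 = 1741 g.

1.74 kg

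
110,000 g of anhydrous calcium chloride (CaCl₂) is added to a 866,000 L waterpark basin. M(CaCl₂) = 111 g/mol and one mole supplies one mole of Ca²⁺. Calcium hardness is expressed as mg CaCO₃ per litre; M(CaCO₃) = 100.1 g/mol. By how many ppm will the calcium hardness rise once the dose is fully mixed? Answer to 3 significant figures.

Moles of Ca²⁺: 110,000 g ÷ 111 g/mol = 991 mol.
As CaCO₃: 991 mol × 100.1 g/mol = 99,200 g.
Rise: 99,200 g / 866,000 L × 1000 = 114.5 mg/L.

115 ppm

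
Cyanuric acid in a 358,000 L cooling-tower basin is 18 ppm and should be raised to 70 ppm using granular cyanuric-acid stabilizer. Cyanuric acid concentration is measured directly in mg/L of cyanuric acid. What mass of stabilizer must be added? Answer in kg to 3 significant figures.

CYA to add: (70 − 18) = 52 mg/L × 358,000 L = 18,620 g cyanuric acid.

18.6 kg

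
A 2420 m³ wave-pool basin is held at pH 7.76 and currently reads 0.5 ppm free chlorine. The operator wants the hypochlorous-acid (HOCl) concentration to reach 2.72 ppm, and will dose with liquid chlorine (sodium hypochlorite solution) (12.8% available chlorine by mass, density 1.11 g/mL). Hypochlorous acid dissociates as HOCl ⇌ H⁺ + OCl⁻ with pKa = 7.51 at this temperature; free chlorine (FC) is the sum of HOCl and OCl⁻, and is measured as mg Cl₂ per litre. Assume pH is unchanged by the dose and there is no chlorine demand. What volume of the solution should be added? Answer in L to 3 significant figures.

120 L

Volume: 2420 m³ = 2,420,000 L.
[OCl⁻]/[HOCl] = 10^(pH − pKa) = 10^(7.76 − 7.51) = 1.778; fraction as HOCl = 1/(1 + 1.778) = 0.3599.
Free chlorine required for 2.72 ppm HOCl: 2.72 / 0.3599 = 7.557 ppm.
FC to add: 7.557 − 0.5 = 7.057 mg/L as Cl₂.
Cl₂ equivalent: 7.057 mg/L × 2,420,000 L = 17,080 g.
Product at 12.8% available Cl: 17,080 / 0.128 = 133,400 g.
Volume: 133,400 g ÷ 1.11 g/mL = 120,200 mL.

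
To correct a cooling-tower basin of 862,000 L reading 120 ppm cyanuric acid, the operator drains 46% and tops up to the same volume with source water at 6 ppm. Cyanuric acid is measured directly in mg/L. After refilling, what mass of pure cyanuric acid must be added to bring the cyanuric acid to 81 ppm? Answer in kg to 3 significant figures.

After draining 46% and refilling: 120 × 0.54 + 6 × 0.46 = 67.56 ppm.
Deficit to target: 81 − 67.56 = 13.44 mg/L.
Mass: 13.44 mg/L × 862,000 L = 11,590 g cyanuric acid.

11.6 kg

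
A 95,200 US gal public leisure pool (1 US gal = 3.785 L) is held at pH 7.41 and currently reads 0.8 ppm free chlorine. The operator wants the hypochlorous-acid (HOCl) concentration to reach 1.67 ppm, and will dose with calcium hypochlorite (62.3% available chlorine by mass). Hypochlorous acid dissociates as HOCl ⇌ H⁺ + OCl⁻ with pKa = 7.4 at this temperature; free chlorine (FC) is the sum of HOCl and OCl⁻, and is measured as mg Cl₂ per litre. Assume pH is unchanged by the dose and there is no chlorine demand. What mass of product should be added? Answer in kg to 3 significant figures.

1.49 kg

Volume: 95,200 US gal × 3.785 L/gal = 360,332 L.
[OCl⁻]/[HOCl] = 10^(pH − pKa) = 10^(7.41 − 7.4) = 1.023; fraction as HOCl = 1/(1 + 1.023) = 0.4942.
Free chlorine required for 1.67 ppm HOCl: 1.67 / 0.4942 = 3.379 ppm.
FC to add: 3.379 − 0.8 = 2.579 mg/L as Cl₂.
Cl₂ equivalent: 2.579 mg/L × 360,332 L = 929.3 g.
Product at 62.3% available Cl: 929.3 / 0.623 = 1492 g.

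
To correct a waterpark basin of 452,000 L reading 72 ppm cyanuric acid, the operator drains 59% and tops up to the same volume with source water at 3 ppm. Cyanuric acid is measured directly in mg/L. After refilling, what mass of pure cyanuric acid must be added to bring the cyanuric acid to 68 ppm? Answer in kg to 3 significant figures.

After draining 59% and refilling: 72 × 0.41 + 3 × 0.59 = 31.29 ppm.
Deficit to target: 68 − 31.29 = 36.71 mg/L.
Mass: 36.71 mg/L × 452,000 L = 16,590 g cyanuric acid.

16.6 kg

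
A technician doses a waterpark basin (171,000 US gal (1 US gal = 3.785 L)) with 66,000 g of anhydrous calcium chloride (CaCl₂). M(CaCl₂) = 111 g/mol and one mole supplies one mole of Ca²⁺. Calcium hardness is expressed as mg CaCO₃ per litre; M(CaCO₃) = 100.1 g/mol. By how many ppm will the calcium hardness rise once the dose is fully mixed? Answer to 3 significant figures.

Volume: 171,000 US gal × 3.785 L/gal = 647,235 L.
Moles of Ca²⁺: 66,000 g ÷ 111 g/mol = 594.6 mol.
As CaCO₃: 594.6 mol × 100.1 g/mol = 59,520 g.
Rise: 59,520 g / 647,235 L × 1000 = 91.96 mg/L.

92.0 ppm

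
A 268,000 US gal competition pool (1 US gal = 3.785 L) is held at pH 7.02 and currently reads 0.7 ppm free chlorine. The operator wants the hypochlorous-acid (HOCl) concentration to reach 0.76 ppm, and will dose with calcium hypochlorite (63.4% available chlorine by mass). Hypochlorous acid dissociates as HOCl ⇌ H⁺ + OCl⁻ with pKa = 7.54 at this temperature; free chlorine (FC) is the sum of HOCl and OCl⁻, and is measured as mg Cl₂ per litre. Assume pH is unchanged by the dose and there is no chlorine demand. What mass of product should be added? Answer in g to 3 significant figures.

Volume: 268,000 US gal × 3.785 L/gal = 1,014,380 L.
[OCl⁻]/[HOCl] = 10^(pH − pKa) = 10^(7.02 − 7.54) = 0.302; fraction as HOCl = 1/(1 + 0.302) = 0.7681.
Free chlorine required for 0.76 ppm HOCl: 0.76 / 0.7681 = 0.9895 ppm.
FC to add: 0.9895 − 0.7 = 0.2895 mg/L as Cl₂.
Cl₂ equivalent: 0.2895 mg/L × 1,014,380 L = 293.7 g.
Product at 63.4% available Cl: 293.7 / 0.634 = 463.2 g.

463 g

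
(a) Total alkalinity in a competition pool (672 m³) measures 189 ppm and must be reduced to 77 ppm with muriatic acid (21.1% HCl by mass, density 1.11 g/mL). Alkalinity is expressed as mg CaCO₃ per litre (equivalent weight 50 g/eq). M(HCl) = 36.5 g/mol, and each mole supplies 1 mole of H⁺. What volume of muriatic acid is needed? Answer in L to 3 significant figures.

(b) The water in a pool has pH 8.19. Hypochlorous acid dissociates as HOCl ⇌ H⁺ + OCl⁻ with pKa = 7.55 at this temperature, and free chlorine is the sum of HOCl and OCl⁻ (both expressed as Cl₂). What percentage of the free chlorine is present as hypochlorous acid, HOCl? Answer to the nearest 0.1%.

(a) 235 L; (b) 18.6%

(a) Volume: 672 m³ = 672,000 L.
(a) Alkalinity to neutralize: (189 − 77) = 112 mg/L as CaCO₃ × 672,000 L = 75,260 g as CaCO₃.
(a) Equivalents of H⁺ required: 75,260 ÷ 50 g/eq = 1505 eq = 1505 mol HCl.
(a) Mass of HCl: 1505 × 36.5 = 54,940 g.
(a) Mass of 21.1% solution: 54,940 / 0.211 = 260,400 g.
(a) Volume: 260,400 g ÷ 1.11 g/mL = 234,600 mL.

(b) [OCl⁻]/[HOCl] = 10^(pH − pKa) = 10^(8.19 − 7.55) = 10^0.64 = 4.365.
(b) Fraction as HOCl = 1 / (1 + 4.365) = 0.1864.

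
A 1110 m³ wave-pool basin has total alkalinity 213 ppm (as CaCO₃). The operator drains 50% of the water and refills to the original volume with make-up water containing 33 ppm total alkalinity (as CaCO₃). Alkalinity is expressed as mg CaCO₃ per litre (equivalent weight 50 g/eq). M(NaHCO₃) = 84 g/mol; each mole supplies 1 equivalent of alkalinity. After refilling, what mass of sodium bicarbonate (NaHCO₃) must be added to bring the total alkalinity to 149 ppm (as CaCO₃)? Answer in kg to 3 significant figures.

48.5 kg

Volume: 1110 m³ = 1,110,000 L.
After draining 50% and refilling: 213 × 0.50 + 33 × 0.50 = 123 ppm.
Deficit to target: 149 − 123 = 26 mg/L.
As CaCO₃: 26 mg/L × 1,110,000 L = 28,860 g; ÷ 50 g/eq ÷ 1 = 577.2 mol NaHCO₃.
Mass: 577.2 × 84 = 48,480 g.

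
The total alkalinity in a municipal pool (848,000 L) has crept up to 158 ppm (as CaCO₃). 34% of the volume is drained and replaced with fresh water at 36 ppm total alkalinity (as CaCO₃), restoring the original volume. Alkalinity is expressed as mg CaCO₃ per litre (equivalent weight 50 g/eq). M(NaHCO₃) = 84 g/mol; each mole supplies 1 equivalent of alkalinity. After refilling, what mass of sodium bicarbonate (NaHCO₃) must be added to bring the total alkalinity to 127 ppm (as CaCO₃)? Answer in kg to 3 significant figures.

14.9 kg

After draining 34% and refilling: 158 × 0.66 + 36 × 0.34 = 116.52 ppm.
Deficit to target: 127 − 116.52 = 10.48 mg/L.
As CaCO₃: 10.48 mg/L × 848,000 L = 8887 g; ÷ 50 g/eq ÷ 1 = 177.7 mol NaHCO₃.
Mass: 177.7 × 84 = 14,930 g.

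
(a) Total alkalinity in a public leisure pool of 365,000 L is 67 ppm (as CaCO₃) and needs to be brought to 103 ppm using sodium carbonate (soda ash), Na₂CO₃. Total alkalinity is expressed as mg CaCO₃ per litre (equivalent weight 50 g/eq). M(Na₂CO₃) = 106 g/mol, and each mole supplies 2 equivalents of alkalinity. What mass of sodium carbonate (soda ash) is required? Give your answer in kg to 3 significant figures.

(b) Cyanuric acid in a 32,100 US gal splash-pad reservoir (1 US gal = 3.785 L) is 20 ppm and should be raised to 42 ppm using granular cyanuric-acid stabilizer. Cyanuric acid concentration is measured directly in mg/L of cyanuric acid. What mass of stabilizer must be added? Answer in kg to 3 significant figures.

(a) Alkalinity to add: (103 − 67) = 36 mg/L as CaCO₃ × 365,000 L = 13,140 g as CaCO₃.
(a) Equivalents: 13,140 g ÷ 50 g/eq = 262.8 eq.
(a) Each mole of Na₂CO₃ supplies 2 eq, so 262.8 / 2 = 131.4 mol.
(a) Mass: 131.4 mol × 106 g/mol = 13,930 g.

(b) Volume: 32,100 US gal × 3.785 L/gal = 121,498 L.
(b) CYA to add: (42 − 20) = 22 mg/L × 121,498 L = 2673 g cyanuric acid.

(a) 13.9 kg; (b) 2.67 kg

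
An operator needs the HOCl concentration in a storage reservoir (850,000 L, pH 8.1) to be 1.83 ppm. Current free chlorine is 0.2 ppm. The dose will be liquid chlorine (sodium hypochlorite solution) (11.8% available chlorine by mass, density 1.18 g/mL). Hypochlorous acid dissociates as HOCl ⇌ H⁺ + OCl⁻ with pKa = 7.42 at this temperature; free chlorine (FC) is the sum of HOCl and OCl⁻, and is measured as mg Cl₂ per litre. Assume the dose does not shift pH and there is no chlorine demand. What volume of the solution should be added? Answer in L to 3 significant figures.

[OCl⁻]/[HOCl] = 10^(pH − pKa) = 10^(8.1 − 7.42) = 4.786; fraction as HOCl = 1/(1 + 4.786) = 0.1728.
Free chlorine required for 1.83 ppm HOCl: 1.83 / 0.1728 = 10.59 ppm.
FC to add: 10.59 − 0.2 = 10.39 mg/L as Cl₂.
Cl₂ equivalent: 10.39 mg/L × 850,000 L = 8831 g.
Product at 11.8% available Cl: 8831 / 0.118 = 74,840 g.
Volume: 74,840 g ÷ 1.18 g/mL = 63,420 mL.

63.4 L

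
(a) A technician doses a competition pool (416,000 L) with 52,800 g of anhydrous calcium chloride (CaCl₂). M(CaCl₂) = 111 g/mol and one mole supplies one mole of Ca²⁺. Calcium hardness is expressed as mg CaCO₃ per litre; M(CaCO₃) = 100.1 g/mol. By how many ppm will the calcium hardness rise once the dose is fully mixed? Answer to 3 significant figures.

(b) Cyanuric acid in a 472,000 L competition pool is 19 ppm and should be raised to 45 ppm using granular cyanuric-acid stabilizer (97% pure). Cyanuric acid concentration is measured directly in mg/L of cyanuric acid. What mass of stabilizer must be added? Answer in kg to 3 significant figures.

(a) Moles of Ca²⁺: 52,800 g ÷ 111 g/mol = 475.7 mol.
(a) As CaCO₃: 475.7 mol × 100.1 g/mol = 47,620 g.
(a) Rise: 47,620 g / 416,000 L × 1000 = 114.5 mg/L.

(b) CYA to add: (45 − 19) = 26 mg/L × 472,000 L = 12,270 g cyanuric acid.
(b) At 97% purity: 12,270 / 0.97 = 12,650 g product.

(a) 114 ppm; (b) 12.7 kg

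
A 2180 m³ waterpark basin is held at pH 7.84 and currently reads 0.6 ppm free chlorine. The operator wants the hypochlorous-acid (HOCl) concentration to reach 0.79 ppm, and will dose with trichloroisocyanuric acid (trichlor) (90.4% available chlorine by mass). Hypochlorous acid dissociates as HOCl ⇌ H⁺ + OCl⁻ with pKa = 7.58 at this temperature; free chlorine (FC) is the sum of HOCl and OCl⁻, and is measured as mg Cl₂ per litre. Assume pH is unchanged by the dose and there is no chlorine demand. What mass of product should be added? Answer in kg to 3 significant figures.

3.92 kg

Volume: 2180 m³ = 2,180,000 L.
[OCl⁻]/[HOCl] = 10^(pH − pKa) = 10^(7.84 − 7.58) = 1.82; fraction as HOCl = 1/(1 + 1.82) = 0.3546.
Free chlorine required for 0.79 ppm HOCl: 0.79 / 0.3546 = 2.228 ppm.
FC to add: 2.228 − 0.6 = 1.628 mg/L as Cl₂.
Cl₂ equivalent: 1.628 mg/L × 2,180,000 L = 3548 g.
Product at 90.4% available Cl: 3548 / 0.904 = 3925 g.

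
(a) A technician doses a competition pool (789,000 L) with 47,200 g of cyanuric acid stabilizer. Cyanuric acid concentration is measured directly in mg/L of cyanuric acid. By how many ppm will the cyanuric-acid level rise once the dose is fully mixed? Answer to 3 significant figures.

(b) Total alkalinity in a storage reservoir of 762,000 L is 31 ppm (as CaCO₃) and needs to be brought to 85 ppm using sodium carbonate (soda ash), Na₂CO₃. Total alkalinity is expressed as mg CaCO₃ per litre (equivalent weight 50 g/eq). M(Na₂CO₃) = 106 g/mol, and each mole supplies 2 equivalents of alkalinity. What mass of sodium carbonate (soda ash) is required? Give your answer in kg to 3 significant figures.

(a) 59.8 ppm; (b) 43.6 kg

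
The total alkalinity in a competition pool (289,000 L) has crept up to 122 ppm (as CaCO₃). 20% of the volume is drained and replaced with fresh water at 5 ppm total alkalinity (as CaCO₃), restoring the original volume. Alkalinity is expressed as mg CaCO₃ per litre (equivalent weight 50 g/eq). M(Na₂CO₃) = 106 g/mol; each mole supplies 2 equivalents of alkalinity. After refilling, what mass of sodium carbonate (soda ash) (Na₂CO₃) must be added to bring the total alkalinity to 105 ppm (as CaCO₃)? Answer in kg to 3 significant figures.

1.96 kg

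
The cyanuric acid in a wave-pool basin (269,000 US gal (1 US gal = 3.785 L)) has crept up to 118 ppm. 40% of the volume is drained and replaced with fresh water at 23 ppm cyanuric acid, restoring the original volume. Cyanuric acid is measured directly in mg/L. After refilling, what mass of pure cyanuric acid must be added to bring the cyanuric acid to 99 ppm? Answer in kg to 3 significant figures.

19.3 kg

Volume: 269,000 US gal × 3.785 L/gal = 1,018,165 L.
After draining 40% and refilling: 118 × 0.60 + 23 × 0.40 = 80 ppm.
Deficit to target: 99 − 80 = 19 mg/L.
Mass: 19 mg/L × 1,018,165 L = 19,350 g cyanuric acid.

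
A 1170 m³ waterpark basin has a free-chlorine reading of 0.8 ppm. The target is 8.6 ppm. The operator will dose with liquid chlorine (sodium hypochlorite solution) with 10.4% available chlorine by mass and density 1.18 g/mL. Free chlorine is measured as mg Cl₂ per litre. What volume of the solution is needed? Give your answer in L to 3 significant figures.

Volume: 1170 m³ = 1,170,000 L.
Chlorine deficit: 8.6 − 0.8 = 7.8 ppm = 7.8 mg/L as Cl₂.
Cl₂ equivalent needed: 7.8 mg/L × 1,170,000 L = 9,126,000 mg = 9126 g.
Product at 10.4% available chlorine: 9126 / 0.104 = 87,750 g.
Volume at density 1.18 g/mL: 87,750 g ÷ 1.18 g/mL = 74,360 mL.

74.4 L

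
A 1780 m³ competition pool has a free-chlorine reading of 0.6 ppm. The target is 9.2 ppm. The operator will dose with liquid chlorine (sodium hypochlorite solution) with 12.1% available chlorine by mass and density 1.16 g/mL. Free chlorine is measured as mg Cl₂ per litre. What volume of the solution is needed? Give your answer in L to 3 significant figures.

Volume: 1780 m³ = 1,780,000 L.
Chlorine deficit: 9.2 − 0.6 = 8.6 ppm = 8.6 mg/L as Cl₂.
Cl₂ equivalent needed: 8.6 mg/L × 1,780,000 L = 15,310,000 mg = 15,310 g.
Product at 12.1% available chlorine: 15,310 / 0.121 = 126,500 g.
Volume at density 1.16 g/mL: 126,500 g ÷ 1.16 g/mL = 109,100 mL.

109 L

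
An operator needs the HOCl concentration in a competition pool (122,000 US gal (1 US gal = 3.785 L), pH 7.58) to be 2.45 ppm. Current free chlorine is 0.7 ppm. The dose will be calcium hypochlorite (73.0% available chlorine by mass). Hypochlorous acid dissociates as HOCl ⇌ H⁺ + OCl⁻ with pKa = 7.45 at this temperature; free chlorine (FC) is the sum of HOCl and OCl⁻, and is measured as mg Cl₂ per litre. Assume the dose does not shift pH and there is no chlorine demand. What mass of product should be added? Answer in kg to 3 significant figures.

3.20 kg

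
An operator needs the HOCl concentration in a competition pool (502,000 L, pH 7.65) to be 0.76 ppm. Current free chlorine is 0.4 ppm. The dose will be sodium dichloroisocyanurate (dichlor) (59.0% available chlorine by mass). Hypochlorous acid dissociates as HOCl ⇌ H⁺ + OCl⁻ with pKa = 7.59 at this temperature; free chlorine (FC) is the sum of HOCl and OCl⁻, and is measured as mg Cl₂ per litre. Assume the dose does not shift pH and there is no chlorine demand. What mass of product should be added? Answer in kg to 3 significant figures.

1.05 kg

[OCl⁻]/[HOCl] = 10^(pH − pKa) = 10^(7.65 − 7.59) = 1.148; fraction as HOCl = 1/(1 + 1.148) = 0.4655.
Free chlorine required for 0.76 ppm HOCl: 0.76 / 0.4655 = 1.633 ppm.
FC to add: 1.633 − 0.4 = 1.233 mg/L as Cl₂.
Cl₂ equivalent: 1.233 mg/L × 502,000 L = 618.8 g.
Product at 59.0% available Cl: 618.8 / 0.59 = 1049 g.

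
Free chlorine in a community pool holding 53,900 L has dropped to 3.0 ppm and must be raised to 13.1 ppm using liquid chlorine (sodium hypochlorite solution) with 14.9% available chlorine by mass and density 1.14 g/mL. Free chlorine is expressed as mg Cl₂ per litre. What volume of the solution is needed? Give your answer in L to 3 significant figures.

3.20 L

Chlorine deficit: 13.1 − 3.0 = 10.1 ppm = 10.1 mg/L as Cl₂.
Cl₂ equivalent needed: 10.1 mg/L × 53,900 L = 544,400 mg = 544.4 g.
Product at 14.9% available chlorine: 544.4 / 0.149 = 3654 g.
Volume at density 1.14 g/mL: 3654 g ÷ 1.14 g/mL = 3205 mL.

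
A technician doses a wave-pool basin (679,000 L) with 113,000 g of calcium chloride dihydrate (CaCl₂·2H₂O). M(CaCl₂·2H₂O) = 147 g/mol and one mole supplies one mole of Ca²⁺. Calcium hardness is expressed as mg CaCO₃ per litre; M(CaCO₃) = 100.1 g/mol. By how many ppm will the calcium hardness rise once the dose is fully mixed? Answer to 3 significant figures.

Moles of Ca²⁺: 113,000 g ÷ 147 g/mol = 768.7 mol.
As CaCO₃: 768.7 mol × 100.1 g/mol = 76,950 g.
Rise: 76,950 g / 679,000 L × 1000 = 113.3 mg/L.

113 ppm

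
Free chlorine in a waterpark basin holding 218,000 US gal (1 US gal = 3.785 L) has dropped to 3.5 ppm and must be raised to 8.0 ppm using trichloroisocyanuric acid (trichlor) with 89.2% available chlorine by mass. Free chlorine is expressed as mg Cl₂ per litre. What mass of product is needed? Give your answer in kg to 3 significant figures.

4.16 kg

Volume: 218,000 US gal × 3.785 L/gal = 825,130 L.
Chlorine deficit: 8.0 − 3.5 = 4.5 ppm = 4.5 mg/L as Cl₂.
Cl₂ equivalent needed: 4.5 mg/L × 825,130 L = 3,713,000 mg = 3713 g.
Product at 89.2% available chlorine: 3713 / 0.892 = 4163 g.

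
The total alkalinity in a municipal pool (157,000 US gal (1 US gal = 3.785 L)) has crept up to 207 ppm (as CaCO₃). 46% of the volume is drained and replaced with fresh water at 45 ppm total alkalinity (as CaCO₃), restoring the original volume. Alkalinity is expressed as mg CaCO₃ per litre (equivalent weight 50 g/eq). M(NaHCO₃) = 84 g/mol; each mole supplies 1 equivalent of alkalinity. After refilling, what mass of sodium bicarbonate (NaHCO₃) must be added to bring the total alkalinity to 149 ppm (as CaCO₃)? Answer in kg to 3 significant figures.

Volume: 157,000 US gal × 3.785 L/gal = 594,245 L.
After draining 46% and refilling: 207 × 0.54 + 45 × 0.46 = 132.48 ppm.
Deficit to target: 149 − 132.48 = 16.52 mg/L.
As CaCO₃: 16.52 mg/L × 594,245 L = 9817 g; ÷ 50 g/eq ÷ 1 = 196.3 mol NaHCO₃.
Mass: 196.3 × 84 = 16,490 g.

16.5 kg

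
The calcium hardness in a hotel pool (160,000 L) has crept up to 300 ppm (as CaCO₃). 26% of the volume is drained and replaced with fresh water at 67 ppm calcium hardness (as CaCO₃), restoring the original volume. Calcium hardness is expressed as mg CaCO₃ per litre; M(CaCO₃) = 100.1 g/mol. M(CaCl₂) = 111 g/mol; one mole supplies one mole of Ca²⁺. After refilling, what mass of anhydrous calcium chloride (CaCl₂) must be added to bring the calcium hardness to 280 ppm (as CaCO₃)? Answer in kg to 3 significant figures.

After draining 26% and refilling: 300 × 0.74 + 67 × 0.26 = 239.42 ppm.
Deficit to target: 280 − 239.42 = 40.58 mg/L.
As CaCO₃: 40.58 mg/L × 160,000 L = 6493 g; ÷ 100.1 = 64.86 mol Ca²⁺.
Mass: 64.86 × 111 = 7200 g.

7.20 kg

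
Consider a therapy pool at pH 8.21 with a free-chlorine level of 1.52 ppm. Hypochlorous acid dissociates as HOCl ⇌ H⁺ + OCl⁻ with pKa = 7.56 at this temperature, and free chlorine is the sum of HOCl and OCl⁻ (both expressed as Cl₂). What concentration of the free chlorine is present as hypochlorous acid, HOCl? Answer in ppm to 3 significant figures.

[OCl⁻]/[HOCl] = 10^(pH − pKa) = 10^(8.21 − 7.56) = 10^0.65 = 4.467.
Fraction as HOCl = 1 / (1 + 4.467) = 0.1829.
HOCl = 0.1829 × 1.52 ppm = 0.278 ppm.

0.278 ppm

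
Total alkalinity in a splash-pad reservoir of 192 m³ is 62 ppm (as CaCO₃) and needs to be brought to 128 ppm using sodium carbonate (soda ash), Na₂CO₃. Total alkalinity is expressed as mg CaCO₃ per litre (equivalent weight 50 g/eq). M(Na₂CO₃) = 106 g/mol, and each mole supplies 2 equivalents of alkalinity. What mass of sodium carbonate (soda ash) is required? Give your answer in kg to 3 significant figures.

13.4 kg

Volume: 192 m³ = 192,000 L.
Alkalinity to add: (128 − 62) = 66 mg/L as CaCO₃ × 192,000 L = 12,670 g as CaCO₃.
Equivalents: 12,670 g ÷ 50 g/eq = 253.4 eq.
Each mole of Na₂CO₃ supplies 2 eq, so 253.4 / 2 = 126.7 mol.
Mass: 126.7 mol × 106 g/mol = 13,430 g.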